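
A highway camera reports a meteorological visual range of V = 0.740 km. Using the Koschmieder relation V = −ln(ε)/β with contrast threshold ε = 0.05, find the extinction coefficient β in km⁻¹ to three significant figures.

4.05 km⁻¹

β = −ln(0.05) / V = 2.996 / 0.740 = 4.0483 km⁻¹.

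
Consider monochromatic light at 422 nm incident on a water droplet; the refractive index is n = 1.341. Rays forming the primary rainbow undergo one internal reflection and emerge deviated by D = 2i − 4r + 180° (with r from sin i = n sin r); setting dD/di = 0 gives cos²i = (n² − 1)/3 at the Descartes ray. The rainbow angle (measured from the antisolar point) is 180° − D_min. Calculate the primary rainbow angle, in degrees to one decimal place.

40.9°

cos²i = (1.79828 − 1)/3 = 0.26609; i = arccos(0.51584) = 58.946°.
sin r = sin 58.946°/1.341 = 0.63884; r = 39.705°.
D_min = 2·58.946° − 4·39.705° + 180° = 139.071°.
Rainbow angle = 180° − D_min = 40.929°.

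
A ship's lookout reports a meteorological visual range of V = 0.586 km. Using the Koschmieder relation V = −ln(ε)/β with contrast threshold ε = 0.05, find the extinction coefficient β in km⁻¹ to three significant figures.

β = −ln(0.05) / V = 2.996 / 0.586 = 5.1122 km⁻¹.

5.11 km⁻¹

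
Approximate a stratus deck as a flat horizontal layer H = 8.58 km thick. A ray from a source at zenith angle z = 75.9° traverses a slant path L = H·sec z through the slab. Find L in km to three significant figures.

sec z = 1/cos 75.9° = 4.1048.
L = 8.58 × 4.1048 = 35.220 km.

35.2 km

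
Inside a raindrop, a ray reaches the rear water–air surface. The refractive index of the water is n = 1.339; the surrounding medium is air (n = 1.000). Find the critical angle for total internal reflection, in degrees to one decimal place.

48.3°

sin θ_c = n_air / n = 1.000 / 1.339 = 0.7468.
θ_c = arcsin(0.7468) = 48.32°.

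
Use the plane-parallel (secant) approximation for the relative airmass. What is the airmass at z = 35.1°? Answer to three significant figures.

X = sec z = 1/cos 35.1° = 1/0.8181 = 1.2223.

1.22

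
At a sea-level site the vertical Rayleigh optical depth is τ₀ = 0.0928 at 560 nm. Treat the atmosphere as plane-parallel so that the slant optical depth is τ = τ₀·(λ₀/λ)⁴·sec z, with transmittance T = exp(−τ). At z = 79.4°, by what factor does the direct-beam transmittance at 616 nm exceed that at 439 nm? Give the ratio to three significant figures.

2.69

Airmass: sec 79.4° = 5.4362.
τ(616 nm) = 0.0928 × (560/616)⁴ × 5.4362 = 0.0928 × 0.6830 × 5.4362 = 0.3446.
τ(439 nm) = 0.0928 × (560/439)⁴ × 5.4362 = 0.0928 × 2.6479 × 5.4362 = 1.3358.
T(616)/T(439) = exp(τ_B − τ_A) = exp(0.9912) = 2.6945.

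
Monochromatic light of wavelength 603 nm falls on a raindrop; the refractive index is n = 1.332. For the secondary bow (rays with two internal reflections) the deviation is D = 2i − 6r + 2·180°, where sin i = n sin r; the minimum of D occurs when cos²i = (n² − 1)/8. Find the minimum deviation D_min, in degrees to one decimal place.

230.6°

cos²i = (1.77422 − 1)/8 = 0.09678; i = arccos(0.31109) = 71.875°.
sin r = sin 71.875°/1.332 = 0.71350; r = 45.520°.
D_min = 2·71.875° − 6·45.520° + 360° = 230.628°.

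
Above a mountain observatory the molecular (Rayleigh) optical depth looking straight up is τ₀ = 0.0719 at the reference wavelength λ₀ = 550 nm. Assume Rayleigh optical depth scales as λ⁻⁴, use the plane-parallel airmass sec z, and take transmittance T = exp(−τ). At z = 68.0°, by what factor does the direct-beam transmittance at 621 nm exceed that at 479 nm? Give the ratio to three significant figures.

Airmass: sec 68.0° = 2.6695.
τ(621 nm) = 0.0719 × (550/621)⁴ × 2.6695 = 0.0719 × 0.6153 × 2.6695 = 0.1181.
τ(479 nm) = 0.0719 × (550/479)⁴ × 2.6695 = 0.0719 × 1.7382 × 2.6695 = 0.3336.
T(621)/T(479) = exp(τ_B − τ_A) = exp(0.2155) = 1.2405.

1.24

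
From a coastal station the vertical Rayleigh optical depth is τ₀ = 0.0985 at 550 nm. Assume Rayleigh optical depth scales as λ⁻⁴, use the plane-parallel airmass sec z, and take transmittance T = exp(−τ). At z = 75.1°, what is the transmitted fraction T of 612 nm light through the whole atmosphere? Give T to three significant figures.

0.779

sec 75.1° = 3.8890.
τ = 0.0985 × (550/612)⁴ × 3.8890 = 0.0985 × 0.6523 × 3.8890 = 0.2499.
T = exp(−0.2499) = 0.7789.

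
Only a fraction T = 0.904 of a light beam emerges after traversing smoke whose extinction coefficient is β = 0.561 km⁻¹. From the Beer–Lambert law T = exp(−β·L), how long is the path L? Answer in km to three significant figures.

Beer–Lambert: T = exp(−βL) ⇒ L = −ln(T)/β = −ln(0.904)/0.561 = 0.1009/0.561 = 0.1799 km.

0.180 km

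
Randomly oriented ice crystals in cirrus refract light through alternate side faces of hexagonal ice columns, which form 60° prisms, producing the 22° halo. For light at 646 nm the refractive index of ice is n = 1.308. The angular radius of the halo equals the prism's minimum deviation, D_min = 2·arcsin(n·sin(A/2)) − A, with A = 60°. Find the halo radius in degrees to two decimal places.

21.69°

n·sin(A/2) = 1.308 × sin 30° = 1.308 × 0.5000 = 0.6540.
D_min = 2·arcsin(0.6540) − 60° = 2 × 40.844° − 60° = 21.688°.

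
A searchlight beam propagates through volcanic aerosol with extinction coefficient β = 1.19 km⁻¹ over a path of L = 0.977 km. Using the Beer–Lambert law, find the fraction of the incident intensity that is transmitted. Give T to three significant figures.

τ = β·L = 1.19 × 0.977 = 1.1626.
T = exp(−1.1626) = 0.3127.

0.313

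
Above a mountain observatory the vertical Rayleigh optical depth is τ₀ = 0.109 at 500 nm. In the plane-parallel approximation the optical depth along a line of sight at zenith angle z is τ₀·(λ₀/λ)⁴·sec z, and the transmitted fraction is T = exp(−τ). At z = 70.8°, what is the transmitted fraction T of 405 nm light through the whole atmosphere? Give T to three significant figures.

sec 70.8° = 3.0407.
τ = 0.109 × (500/405)⁴ × 3.0407 = 0.109 × 2.3231 × 3.0407 = 0.7700.
T = exp(−0.7700) = 0.4630.

0.463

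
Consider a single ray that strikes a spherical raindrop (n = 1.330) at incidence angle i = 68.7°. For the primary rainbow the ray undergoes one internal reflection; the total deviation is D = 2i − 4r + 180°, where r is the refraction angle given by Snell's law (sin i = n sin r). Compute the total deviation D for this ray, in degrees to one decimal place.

sin r = sin 68.7° / 1.330 = 0.9317/1.330 = 0.7005; r = 44.47°.
D = 2·68.7° − 4·44.47° + 180° = 137.40° − 177.87° + 180° = 139.53°.

139.5°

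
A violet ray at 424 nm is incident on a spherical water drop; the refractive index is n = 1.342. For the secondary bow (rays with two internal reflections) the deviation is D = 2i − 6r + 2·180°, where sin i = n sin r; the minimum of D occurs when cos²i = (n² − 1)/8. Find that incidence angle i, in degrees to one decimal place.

71.6°

cos²i = (1.342² − 1)/8 = (1.80096 − 1)/8 = 0.10012.
cos i = 0.31642, so i = 71.554°.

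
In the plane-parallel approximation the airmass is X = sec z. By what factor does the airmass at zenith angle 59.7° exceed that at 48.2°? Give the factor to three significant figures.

X(59.7°)/X(48.2°) = sec 59.7° / sec 48.2° = cos 48.2° / cos 59.7° = 0.6665/0.5045 = 1.3211.

1.32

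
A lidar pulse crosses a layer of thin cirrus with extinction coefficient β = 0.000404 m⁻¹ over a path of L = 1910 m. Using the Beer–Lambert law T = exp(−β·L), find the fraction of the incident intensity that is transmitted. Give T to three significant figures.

0.462

τ = β·L = 0.000404 × 1910 = 0.7716.
T = exp(−0.7716) = 0.4623.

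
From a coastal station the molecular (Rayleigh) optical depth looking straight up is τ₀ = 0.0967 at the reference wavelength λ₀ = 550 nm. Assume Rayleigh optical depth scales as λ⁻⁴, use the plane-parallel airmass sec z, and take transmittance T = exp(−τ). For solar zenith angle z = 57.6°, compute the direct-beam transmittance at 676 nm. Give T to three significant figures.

sec 57.6° = 1.8663.
τ = 0.0967 × (550/676)⁴ × 1.8663 = 0.0967 × 0.4382 × 1.8663 = 0.0791.
T = exp(−0.0791) = 0.9240.

0.924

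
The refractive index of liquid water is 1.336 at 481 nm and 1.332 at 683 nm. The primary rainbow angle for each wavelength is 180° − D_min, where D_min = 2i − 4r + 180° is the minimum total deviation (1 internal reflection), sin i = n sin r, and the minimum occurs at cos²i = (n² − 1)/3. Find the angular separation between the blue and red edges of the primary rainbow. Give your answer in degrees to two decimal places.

0.58°

At 481 nm (n = 1.336): cos²i = 0.26163 → i = 59.236°, r = 40.029°, D_min = 138.356°, rainbow angle = 41.644°.
At 683 nm (n = 1.332): cos²i = 0.25807 → i = 59.469°, r = 40.290°, D_min = 137.776°, rainbow angle = 42.224°.
Angular width = |41.644° − 42.224°| = 0.580°.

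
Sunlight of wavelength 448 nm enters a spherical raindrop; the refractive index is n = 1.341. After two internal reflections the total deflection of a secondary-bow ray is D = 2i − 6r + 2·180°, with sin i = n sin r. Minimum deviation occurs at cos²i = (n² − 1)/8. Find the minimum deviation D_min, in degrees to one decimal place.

cos²i = (1.79828 − 1)/8 = 0.09979; i = arccos(0.31589) = 71.586°.
sin r = sin 71.586°/1.341 = 0.70753; r = 45.034°.
D_min = 2·71.586° − 6·45.034° + 360° = 232.966°.

233.0°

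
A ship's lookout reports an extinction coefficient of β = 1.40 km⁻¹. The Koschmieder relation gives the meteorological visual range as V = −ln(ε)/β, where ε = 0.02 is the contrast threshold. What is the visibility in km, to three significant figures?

2.79 km

V = −ln(0.02) / 1.40 = 3.912 / 1.40 = 2.7943 km.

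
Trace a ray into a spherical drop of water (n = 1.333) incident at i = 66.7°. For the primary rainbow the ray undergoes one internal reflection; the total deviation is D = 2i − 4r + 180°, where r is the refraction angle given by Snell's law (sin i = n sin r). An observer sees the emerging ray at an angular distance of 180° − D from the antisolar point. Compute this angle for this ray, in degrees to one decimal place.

sin r = sin 66.7° / 1.333 = 0.9184/1.333 = 0.6890; r = 43.55°.
D = 2·66.7° − 4·43.55° + 180° = 133.40° − 174.21° + 180° = 139.19°.
Angle from antisolar point = 180° − D = 40.81°.

40.8°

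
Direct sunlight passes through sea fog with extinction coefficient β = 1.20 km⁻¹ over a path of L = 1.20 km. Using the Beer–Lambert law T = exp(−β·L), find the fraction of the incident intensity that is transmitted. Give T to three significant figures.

0.237

τ = β·L = 1.20 × 1.20 = 1.4400.
T = exp(−1.4400) = 0.2369.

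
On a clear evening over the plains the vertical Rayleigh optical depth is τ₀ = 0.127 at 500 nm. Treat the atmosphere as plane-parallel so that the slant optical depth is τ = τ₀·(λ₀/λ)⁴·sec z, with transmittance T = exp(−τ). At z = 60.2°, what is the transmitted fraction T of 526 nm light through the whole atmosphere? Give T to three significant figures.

0.812

sec 60.2° = 2.0122.
τ = 0.127 × (500/526)⁴ × 2.0122 = 0.127 × 0.8165 × 2.0122 = 0.2086.
T = exp(−0.2086) = 0.8117.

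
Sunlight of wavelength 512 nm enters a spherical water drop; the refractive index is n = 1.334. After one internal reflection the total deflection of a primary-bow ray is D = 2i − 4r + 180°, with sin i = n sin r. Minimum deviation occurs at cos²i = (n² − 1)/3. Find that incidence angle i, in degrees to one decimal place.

59.4°

cos²i = (1.334² − 1)/3 = (1.77956 − 1)/3 = 0.25985.
cos i = 0.50976, so i = 59.352°.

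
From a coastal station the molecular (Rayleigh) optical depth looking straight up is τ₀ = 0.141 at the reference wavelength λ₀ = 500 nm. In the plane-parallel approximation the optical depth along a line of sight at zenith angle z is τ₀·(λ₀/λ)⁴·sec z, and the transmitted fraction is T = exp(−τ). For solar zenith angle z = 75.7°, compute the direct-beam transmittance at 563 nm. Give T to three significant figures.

sec 75.7° = 4.0486.
τ = 0.141 × (500/563)⁴ × 4.0486 = 0.141 × 0.6221 × 4.0486 = 0.3551.
T = exp(−0.3551) = 0.7011.

0.701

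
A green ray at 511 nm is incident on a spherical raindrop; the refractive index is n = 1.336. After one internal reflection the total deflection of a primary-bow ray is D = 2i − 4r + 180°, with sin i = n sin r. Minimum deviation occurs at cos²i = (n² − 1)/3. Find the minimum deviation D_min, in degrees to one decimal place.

cos²i = (1.78490 − 1)/3 = 0.26163; i = arccos(0.51150) = 59.236°.
sin r = sin 59.236°/1.336 = 0.64318; r = 40.029°.
D_min = 2·59.236° − 4·40.029° + 180° = 138.356°.

138.4°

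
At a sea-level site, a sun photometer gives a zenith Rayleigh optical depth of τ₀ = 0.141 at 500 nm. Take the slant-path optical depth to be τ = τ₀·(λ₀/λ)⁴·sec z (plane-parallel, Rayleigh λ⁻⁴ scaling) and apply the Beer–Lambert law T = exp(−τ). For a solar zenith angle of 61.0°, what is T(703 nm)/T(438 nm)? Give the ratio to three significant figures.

Airmass: sec 61.0° = 2.0627.
τ(703 nm) = 0.141 × (500/703)⁴ × 2.0627 = 0.141 × 0.2559 × 2.0627 = 0.0744.
τ(438 nm) = 0.141 × (500/438)⁴ × 2.0627 = 0.141 × 1.6982 × 2.0627 = 0.4939.
T(703)/T(438) = exp(τ_B − τ_A) = exp(0.4195) = 1.5212.

1.52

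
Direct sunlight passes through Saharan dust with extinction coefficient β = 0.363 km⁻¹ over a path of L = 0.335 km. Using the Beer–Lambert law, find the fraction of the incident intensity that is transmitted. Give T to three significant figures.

τ = β·L = 0.363 × 0.335 = 0.1216.
T = exp(−0.1216) = 0.8855.

0.885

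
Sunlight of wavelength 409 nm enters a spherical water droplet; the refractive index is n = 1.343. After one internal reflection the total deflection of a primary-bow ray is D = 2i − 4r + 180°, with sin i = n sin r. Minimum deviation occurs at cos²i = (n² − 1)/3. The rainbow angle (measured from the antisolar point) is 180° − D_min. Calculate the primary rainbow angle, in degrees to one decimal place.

cos²i = (1.80365 − 1)/3 = 0.26788; i = arccos(0.51757) = 58.830°.
sin r = sin 58.830°/1.343 = 0.63711; r = 39.577°.
D_min = 2·58.830° − 4·39.577° + 180° = 139.354°.
Rainbow angle = 180° − D_min = 40.646°.

40.6°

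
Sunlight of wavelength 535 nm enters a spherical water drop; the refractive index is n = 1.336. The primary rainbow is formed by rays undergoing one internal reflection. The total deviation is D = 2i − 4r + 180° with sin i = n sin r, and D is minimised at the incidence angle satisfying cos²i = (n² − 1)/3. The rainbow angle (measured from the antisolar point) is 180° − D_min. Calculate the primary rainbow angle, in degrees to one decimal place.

41.6°

cos²i = (1.78490 − 1)/3 = 0.26163; i = arccos(0.51150) = 59.236°.
sin r = sin 59.236°/1.336 = 0.64318; r = 40.029°.
D_min = 2·59.236° − 4·40.029° + 180° = 138.356°.
Rainbow angle = 180° − D_min = 41.644°.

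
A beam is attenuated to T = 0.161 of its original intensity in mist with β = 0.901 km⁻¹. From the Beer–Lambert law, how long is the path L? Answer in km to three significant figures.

Beer–Lambert: T = exp(−βL) ⇒ L = −ln(T)/β = −ln(0.161)/0.901 = 1.8264/0.901 = 2.027 km.

2.03 km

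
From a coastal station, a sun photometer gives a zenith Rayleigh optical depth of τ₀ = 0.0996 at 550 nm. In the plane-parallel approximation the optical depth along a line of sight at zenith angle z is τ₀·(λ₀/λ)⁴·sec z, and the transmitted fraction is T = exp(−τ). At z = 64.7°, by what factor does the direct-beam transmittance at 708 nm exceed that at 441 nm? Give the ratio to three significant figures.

Airmass: sec 64.7° = 2.3400.
τ(708 nm) = 0.0996 × (550/708)⁴ × 2.3400 = 0.0996 × 0.3642 × 2.3400 = 0.0849.
τ(441 nm) = 0.0996 × (550/441)⁴ × 2.3400 = 0.0996 × 2.4193 × 2.3400 = 0.5639.
T(708)/T(441) = exp(τ_B − τ_A) = exp(0.4790) = 1.6144.

1.61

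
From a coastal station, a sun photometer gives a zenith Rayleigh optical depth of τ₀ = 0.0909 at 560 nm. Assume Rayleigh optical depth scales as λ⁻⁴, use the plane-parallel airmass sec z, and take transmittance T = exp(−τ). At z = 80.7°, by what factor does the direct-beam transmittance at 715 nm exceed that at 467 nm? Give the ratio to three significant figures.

Airmass: sec 80.7° = 6.1880.
τ(715 nm) = 0.0909 × (560/715)⁴ × 6.1880 = 0.0909 × 0.3763 × 6.1880 = 0.2117.
τ(467 nm) = 0.0909 × (560/467)⁴ × 6.1880 = 0.0909 × 2.0677 × 6.1880 = 1.1630.
T(715)/T(467) = exp(τ_B − τ_A) = exp(0.9514) = 2.5893.

2.59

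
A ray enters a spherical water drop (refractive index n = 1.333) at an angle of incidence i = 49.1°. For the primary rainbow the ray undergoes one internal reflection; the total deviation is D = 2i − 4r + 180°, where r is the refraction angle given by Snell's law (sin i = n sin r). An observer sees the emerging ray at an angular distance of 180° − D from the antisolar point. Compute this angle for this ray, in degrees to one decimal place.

40.0°

sin r = sin 49.1° / 1.333 = 0.7559/1.333 = 0.5670; r = 34.54°.
D = 2·49.1° − 4·34.54° + 180° = 98.20° − 138.17° + 180° = 140.03°.
Angle from antisolar point = 180° − D = 39.97°.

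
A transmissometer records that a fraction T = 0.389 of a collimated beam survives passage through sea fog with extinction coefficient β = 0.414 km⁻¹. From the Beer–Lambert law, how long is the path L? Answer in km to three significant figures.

2.28 km

Beer–Lambert: T = exp(−βL) ⇒ L = −ln(T)/β = −ln(0.389)/0.414 = 0.9442/0.414 = 2.281 km.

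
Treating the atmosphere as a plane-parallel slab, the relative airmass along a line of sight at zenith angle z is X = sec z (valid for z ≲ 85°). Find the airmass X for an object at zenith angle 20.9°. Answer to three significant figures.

1.07

X = sec z = 1/cos 20.9° = 1/0.9342 = 1.0704.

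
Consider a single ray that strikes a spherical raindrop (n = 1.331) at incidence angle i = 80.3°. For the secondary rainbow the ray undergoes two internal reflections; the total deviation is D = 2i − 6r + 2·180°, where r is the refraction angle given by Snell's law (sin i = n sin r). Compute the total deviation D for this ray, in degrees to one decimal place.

sin r = sin 80.3° / 1.331 = 0.9857/1.331 = 0.7406; r = 47.78°.
D = 2·80.3° − 6·47.78° + 2·180° = 160.60° − 286.68° + 360° = 233.92°.

233.9°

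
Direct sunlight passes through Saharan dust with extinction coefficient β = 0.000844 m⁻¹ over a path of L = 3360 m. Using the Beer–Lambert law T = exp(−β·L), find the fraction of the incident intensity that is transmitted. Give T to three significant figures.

τ = β·L = 0.000844 × 3360 = 2.8358.
T = exp(−2.8358) = 0.0587.

0.0587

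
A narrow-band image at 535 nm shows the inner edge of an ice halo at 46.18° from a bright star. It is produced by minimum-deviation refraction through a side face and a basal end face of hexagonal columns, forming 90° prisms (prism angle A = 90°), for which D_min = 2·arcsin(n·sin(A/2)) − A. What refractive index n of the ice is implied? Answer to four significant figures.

1.312

Rearranging: n = sin((D_min + A)/2) / sin(A/2).
(D_min + A)/2 = (46.18° + 90°)/2 = 68.090°.
n = sin 68.090° / sin 45° = 0.9278 / 0.7071 = 1.3121.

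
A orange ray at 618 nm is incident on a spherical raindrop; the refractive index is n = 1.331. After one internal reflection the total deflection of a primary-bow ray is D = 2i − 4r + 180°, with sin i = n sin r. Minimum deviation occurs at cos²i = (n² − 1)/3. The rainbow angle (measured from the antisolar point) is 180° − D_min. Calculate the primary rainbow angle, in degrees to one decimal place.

cos²i = (1.77156 − 1)/3 = 0.25719; i = arccos(0.50714) = 59.527°.
sin r = sin 59.527°/1.331 = 0.64753; r = 40.356°.
D_min = 2·59.527° − 4·40.356° + 180° = 137.630°.
Rainbow angle = 180° − D_min = 42.370°.

42.4°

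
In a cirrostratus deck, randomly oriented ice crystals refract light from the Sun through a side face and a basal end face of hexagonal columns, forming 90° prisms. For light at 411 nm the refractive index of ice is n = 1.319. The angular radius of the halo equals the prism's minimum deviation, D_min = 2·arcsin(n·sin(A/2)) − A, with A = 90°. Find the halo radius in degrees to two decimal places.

n·sin(A/2) = 1.319 × sin 45° = 1.319 × 0.7071 = 0.9327.
D_min = 2·arcsin(0.9327) − 90° = 2 × 68.856° − 90° = 47.711°.

47.71°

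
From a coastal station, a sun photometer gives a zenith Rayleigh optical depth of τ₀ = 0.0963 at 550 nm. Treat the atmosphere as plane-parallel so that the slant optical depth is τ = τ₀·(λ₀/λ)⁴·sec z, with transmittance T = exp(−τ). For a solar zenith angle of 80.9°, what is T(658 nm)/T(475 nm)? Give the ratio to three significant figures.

Airmass: sec 80.9° = 6.3228.
τ(658 nm) = 0.0963 × (550/658)⁴ × 6.3228 = 0.0963 × 0.4881 × 6.3228 = 0.2972.
τ(475 nm) = 0.0963 × (550/475)⁴ × 6.3228 = 0.0963 × 1.7975 × 6.3228 = 1.0945.
T(658)/T(475) = exp(τ_B − τ_A) = exp(0.7973) = 2.2195.

2.22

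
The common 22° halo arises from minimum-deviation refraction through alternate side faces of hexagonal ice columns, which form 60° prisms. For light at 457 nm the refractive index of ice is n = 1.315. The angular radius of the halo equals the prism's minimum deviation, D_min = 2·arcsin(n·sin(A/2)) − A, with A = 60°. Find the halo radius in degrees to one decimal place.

n·sin(A/2) = 1.315 × sin 30° = 1.315 × 0.5000 = 0.6575.
D_min = 2·arcsin(0.6575) − 60° = 2 × 41.109° − 60° = 22.219°.

22.2°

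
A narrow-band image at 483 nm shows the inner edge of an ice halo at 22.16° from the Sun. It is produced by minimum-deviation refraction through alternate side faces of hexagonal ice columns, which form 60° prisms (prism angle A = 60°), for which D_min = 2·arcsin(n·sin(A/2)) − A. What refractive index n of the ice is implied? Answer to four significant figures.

1.314

Rearranging: n = sin((D_min + A)/2) / sin(A/2).
(D_min + A)/2 = (22.16° + 60°)/2 = 41.080°.
n = sin 41.080° / sin 30° = 0.6571 / 0.5000 = 1.3142.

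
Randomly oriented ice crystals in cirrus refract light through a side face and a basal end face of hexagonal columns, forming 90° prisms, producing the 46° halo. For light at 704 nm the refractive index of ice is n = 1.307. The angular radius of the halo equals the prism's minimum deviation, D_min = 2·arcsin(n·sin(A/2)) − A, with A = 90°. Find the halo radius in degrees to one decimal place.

45.1°

n·sin(A/2) = 1.307 × sin 45° = 1.307 × 0.7071 = 0.9242.
D_min = 2·arcsin(0.9242) − 90° = 2 × 67.546° − 90° = 45.093°.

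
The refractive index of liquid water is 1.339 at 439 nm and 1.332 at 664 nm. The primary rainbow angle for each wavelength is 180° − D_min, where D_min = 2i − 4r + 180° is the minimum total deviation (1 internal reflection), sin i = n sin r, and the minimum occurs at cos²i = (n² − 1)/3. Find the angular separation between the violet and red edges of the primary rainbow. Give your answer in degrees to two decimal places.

1.01°

At 439 nm (n = 1.339): cos²i = 0.26431 → i = 59.062°, r = 39.834°, D_min = 138.786°, rainbow angle = 41.214°.
At 664 nm (n = 1.332): cos²i = 0.25807 → i = 59.469°, r = 40.290°, D_min = 137.776°, rainbow angle = 42.224°.
Angular width = |41.214° − 42.224°| = 1.010°.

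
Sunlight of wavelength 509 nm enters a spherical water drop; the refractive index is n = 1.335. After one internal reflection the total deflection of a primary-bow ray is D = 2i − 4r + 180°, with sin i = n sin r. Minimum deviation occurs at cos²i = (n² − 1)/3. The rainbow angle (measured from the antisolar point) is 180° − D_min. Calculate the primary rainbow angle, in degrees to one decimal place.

cos²i = (1.78222 − 1)/3 = 0.26074; i = arccos(0.51063) = 59.294°.
sin r = sin 59.294°/1.335 = 0.64405; r = 40.094°.
D_min = 2·59.294° − 4·40.094° + 180° = 138.212°.
Rainbow angle = 180° − D_min = 41.788°.

41.8°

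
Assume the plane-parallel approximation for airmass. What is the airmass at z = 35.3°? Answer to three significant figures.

1.23

X = sec z = 1/cos 35.3° = 1/0.8161 = 1.2253.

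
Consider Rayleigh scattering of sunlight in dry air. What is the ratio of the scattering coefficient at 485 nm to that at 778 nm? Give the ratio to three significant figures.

Rayleigh scattering ∝ λ⁻⁴, so the ratio of coefficients is the inverse fourth power of the wavelength ratio.
σ(485)/σ(778) = (778/485)⁴ = (1.6041)⁴ = 6.621.

6.62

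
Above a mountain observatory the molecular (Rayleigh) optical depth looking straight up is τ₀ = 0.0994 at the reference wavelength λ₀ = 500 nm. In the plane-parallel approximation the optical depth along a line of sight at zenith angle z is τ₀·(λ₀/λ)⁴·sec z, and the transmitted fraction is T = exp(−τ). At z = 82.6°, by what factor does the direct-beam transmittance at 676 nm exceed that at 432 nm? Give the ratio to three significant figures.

3.17

Airmass: sec 82.6° = 7.7642.
τ(676 nm) = 0.0994 × (500/676)⁴ × 7.7642 = 0.0994 × 0.2993 × 7.7642 = 0.2310.
τ(432 nm) = 0.0994 × (500/432)⁴ × 7.7642 = 0.0994 × 1.7945 × 7.7642 = 1.3849.
T(676)/T(432) = exp(τ_B − τ_A) = exp(1.1540) = 3.1707.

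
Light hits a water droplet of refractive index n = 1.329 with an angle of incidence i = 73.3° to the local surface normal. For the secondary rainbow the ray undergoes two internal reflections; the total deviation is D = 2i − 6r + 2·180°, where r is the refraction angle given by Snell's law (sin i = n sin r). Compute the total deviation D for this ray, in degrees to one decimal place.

229.9°

sin r = sin 73.3° / 1.329 = 0.9578/1.329 = 0.7207; r = 46.11°.
D = 2·73.3° − 6·46.11° + 2·180° = 146.60° − 276.68° + 360° = 229.92°.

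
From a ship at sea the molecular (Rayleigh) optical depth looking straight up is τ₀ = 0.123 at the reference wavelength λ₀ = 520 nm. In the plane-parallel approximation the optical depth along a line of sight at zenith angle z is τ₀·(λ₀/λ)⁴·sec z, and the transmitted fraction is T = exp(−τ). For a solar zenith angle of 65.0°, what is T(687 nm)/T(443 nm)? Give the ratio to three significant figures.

1.58

Airmass: sec 65.0° = 2.3662.
τ(687 nm) = 0.123 × (520/687)⁴ × 2.3662 = 0.123 × 0.3282 × 2.3662 = 0.0955.
τ(443 nm) = 0.123 × (520/443)⁴ × 2.3662 = 0.123 × 1.8984 × 2.3662 = 0.5525.
T(687)/T(443) = exp(τ_B − τ_A) = exp(0.4570) = 1.5793.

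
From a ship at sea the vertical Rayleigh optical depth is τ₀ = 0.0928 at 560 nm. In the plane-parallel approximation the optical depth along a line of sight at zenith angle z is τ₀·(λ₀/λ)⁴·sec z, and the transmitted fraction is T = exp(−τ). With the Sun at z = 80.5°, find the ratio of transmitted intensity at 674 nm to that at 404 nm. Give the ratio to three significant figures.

6.10

Airmass: sec 80.5° = 6.0589.
τ(674 nm) = 0.0928 × (560/674)⁴ × 6.0589 = 0.0928 × 0.4766 × 6.0589 = 0.2679.
τ(404 nm) = 0.0928 × (560/404)⁴ × 6.0589 = 0.0928 × 3.6917 × 6.0589 = 2.0757.
T(674)/T(404) = exp(τ_B − τ_A) = exp(1.8078) = 6.0967.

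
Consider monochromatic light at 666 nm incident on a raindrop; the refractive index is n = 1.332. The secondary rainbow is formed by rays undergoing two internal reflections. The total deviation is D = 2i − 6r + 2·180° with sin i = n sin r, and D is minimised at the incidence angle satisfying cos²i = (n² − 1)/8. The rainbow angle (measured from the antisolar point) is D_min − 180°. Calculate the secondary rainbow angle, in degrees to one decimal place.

50.6°

cos²i = (1.77422 − 1)/8 = 0.09678; i = arccos(0.31109) = 71.875°.
sin r = sin 71.875°/1.332 = 0.71350; r = 45.520°.
D_min = 2·71.875° − 6·45.520° + 360° = 230.628°.
Rainbow angle = D_min − 180° = 50.628°.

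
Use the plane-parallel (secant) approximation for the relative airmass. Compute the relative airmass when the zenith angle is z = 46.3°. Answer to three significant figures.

1.45

X = sec z = 1/cos 46.3° = 1/0.6909 = 1.4474.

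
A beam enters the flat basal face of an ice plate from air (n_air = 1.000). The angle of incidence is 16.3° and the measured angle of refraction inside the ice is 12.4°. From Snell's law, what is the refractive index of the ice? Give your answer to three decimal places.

n = sin θ_i / sin θ_r = sin 16.3° / sin 12.4° = 0.2807 / 0.2147 = 1.3070.

1.307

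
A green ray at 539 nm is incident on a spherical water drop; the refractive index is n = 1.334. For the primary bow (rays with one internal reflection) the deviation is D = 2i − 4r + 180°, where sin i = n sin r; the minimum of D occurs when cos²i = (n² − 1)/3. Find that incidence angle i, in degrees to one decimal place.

cos²i = (1.334² − 1)/3 = (1.77956 − 1)/3 = 0.25985.
cos i = 0.50976, so i = 59.352°.

59.4°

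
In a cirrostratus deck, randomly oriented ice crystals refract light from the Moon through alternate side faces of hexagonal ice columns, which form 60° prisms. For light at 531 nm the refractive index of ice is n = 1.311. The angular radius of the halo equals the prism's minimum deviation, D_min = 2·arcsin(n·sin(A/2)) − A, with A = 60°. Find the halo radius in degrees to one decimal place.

n·sin(A/2) = 1.311 × sin 30° = 1.311 × 0.5000 = 0.6555.
D_min = 2·arcsin(0.6555) − 60° = 2 × 40.958° − 60° = 21.915°.

21.9°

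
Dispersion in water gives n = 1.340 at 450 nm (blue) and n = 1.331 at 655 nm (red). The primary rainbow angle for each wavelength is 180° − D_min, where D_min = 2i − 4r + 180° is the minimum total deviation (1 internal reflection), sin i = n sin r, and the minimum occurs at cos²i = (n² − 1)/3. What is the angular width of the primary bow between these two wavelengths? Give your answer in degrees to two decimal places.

At 450 nm (n = 1.340): cos²i = 0.26520 → i = 59.004°, r = 39.770°, D_min = 138.929°, rainbow angle = 41.071°.
At 655 nm (n = 1.331): cos²i = 0.25719 → i = 59.527°, r = 40.356°, D_min = 137.630°, rainbow angle = 42.370°.
Angular width = |41.071° − 42.370°| = 1.299°.

1.30°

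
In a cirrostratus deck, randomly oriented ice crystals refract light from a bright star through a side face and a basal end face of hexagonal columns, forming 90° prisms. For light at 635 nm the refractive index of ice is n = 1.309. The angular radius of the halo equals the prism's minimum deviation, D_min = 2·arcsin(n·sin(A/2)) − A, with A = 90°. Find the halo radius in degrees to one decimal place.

45.5°

n·sin(A/2) = 1.309 × sin 45° = 1.309 × 0.7071 = 0.9256.
D_min = 2·arcsin(0.9256) − 90° = 2 × 67.759° − 90° = 45.519°.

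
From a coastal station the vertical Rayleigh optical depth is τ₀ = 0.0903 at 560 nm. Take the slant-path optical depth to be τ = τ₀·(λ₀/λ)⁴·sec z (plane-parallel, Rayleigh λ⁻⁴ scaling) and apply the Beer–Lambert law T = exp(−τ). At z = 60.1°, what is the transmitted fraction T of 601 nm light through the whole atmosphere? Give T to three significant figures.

sec 60.1° = 2.0061.
τ = 0.0903 × (560/601)⁴ × 2.0061 = 0.0903 × 0.7538 × 2.0061 = 0.1365.
T = exp(−0.1365) = 0.8724.

0.872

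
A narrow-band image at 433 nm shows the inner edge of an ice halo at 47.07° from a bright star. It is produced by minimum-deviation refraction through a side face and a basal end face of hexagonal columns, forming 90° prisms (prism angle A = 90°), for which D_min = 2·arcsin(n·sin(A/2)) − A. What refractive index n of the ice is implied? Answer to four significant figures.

Rearranging: n = sin((D_min + A)/2) / sin(A/2).
(D_min + A)/2 = (47.07° + 90°)/2 = 68.535°.
n = sin 68.535° / sin 45° = 0.9306 / 0.7071 = 1.3161.

1.316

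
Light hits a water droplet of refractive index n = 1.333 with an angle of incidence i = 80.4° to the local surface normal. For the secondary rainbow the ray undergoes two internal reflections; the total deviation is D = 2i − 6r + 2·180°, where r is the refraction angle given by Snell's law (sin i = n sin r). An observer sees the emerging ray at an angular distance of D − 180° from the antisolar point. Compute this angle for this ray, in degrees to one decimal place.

sin r = sin 80.4° / 1.333 = 0.9860/1.333 = 0.7397; r = 47.70°.
D = 2·80.4° − 6·47.70° + 2·180° = 160.80° − 286.23° + 360° = 234.57°.
Angle from antisolar point = D − 180° = 54.57°.

54.6°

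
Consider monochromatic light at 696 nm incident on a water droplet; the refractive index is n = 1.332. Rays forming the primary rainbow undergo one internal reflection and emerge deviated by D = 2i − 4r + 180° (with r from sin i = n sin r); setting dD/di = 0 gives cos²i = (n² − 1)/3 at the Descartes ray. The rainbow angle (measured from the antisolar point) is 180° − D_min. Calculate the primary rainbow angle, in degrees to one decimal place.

cos²i = (1.77422 − 1)/3 = 0.25807; i = arccos(0.50801) = 59.469°.
sin r = sin 59.469°/1.332 = 0.64666; r = 40.290°.
D_min = 2·59.469° − 4·40.290° + 180° = 137.776°.
Rainbow angle = 180° − D_min = 42.224°.

42.2°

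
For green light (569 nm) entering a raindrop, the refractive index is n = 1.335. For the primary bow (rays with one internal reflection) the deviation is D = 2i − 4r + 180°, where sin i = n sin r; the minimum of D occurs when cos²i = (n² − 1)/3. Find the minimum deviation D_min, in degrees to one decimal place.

cos²i = (1.78222 − 1)/3 = 0.26074; i = arccos(0.51063) = 59.294°.
sin r = sin 59.294°/1.335 = 0.64405; r = 40.094°.
D_min = 2·59.294° − 4·40.094° + 180° = 138.212°.

138.2°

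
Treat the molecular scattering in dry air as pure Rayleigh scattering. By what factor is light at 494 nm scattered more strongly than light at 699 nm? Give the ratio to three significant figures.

4.01

Rayleigh scattering ∝ λ⁻⁴, so the ratio of coefficients is the inverse fourth power of the wavelength ratio.
σ(494)/σ(699) = (699/494)⁴ = (1.4150)⁴ = 4.009.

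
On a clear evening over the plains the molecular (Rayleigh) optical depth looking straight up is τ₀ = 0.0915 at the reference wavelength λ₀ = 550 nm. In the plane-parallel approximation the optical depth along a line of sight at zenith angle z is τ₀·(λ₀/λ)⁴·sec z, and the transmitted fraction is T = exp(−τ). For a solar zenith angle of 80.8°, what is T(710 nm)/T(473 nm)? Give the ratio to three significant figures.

Airmass: sec 80.8° = 6.2546.
τ(710 nm) = 0.0915 × (550/710)⁴ × 6.2546 = 0.0915 × 0.3601 × 6.2546 = 0.2061.
τ(473 nm) = 0.0915 × (550/473)⁴ × 6.2546 = 0.0915 × 1.8281 × 6.2546 = 1.0462.
T(710)/T(473) = exp(τ_B − τ_A) = exp(0.8402) = 2.3167.

2.32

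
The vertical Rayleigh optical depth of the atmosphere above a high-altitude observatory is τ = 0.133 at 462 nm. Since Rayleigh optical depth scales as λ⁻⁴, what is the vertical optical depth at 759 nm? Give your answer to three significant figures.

0.0183

τ(759 nm) = τ(462 nm) × (462/759)⁴ = 0.133 × (0.6087)⁴ = 0.133 × 0.1373 = 0.0183.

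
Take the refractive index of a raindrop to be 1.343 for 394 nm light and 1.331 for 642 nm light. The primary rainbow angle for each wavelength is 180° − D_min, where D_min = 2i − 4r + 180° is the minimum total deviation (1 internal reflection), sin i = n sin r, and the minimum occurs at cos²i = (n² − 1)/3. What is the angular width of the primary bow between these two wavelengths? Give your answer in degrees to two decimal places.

At 394 nm (n = 1.343): cos²i = 0.26788 → i = 58.830°, r = 39.577°, D_min = 139.354°, rainbow angle = 40.646°.
At 642 nm (n = 1.331): cos²i = 0.25719 → i = 59.527°, r = 40.356°, D_min = 137.630°, rainbow angle = 42.370°.
Angular width = |40.646° − 42.370°| = 1.724°.

1.72°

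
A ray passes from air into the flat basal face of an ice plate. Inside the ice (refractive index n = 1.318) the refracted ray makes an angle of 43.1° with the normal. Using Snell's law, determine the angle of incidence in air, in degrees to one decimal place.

Snell: sin θ_i = n · sin θ_r = 1.318 × sin 43.1° = 1.318 × 0.6833 = 0.9006.
θ_i = arcsin(0.9006) = 64.23°.

64.2°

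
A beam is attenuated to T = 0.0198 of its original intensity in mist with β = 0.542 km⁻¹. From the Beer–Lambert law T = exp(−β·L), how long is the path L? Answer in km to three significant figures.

Beer–Lambert: T = exp(−βL) ⇒ L = −ln(T)/β = −ln(0.0198)/0.542 = 3.9221/0.542 = 7.236 km.

7.24 km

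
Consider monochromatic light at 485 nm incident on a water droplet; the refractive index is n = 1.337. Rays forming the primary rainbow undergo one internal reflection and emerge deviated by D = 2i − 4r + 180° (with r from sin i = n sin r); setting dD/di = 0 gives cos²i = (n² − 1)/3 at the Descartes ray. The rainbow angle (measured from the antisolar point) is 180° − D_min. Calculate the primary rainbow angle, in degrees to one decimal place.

41.5°

cos²i = (1.78757 − 1)/3 = 0.26252; i = arccos(0.51237) = 59.178°.
sin r = sin 59.178°/1.337 = 0.64231; r = 39.964°.
D_min = 2·59.178° − 4·39.964° + 180° = 138.500°.
Rainbow angle = 180° − D_min = 41.500°.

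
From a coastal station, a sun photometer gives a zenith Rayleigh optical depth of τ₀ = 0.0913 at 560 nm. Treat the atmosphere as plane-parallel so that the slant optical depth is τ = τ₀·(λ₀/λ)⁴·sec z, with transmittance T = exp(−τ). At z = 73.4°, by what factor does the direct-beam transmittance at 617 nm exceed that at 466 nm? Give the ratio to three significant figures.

1.57

Airmass: sec 73.4° = 3.5003.
τ(617 nm) = 0.0913 × (560/617)⁴ × 3.5003 = 0.0913 × 0.6786 × 3.5003 = 0.2169.
τ(466 nm) = 0.0913 × (560/466)⁴ × 3.5003 = 0.0913 × 2.0855 × 3.5003 = 0.6665.
T(617)/T(466) = exp(τ_B − τ_A) = exp(0.4496) = 1.5677.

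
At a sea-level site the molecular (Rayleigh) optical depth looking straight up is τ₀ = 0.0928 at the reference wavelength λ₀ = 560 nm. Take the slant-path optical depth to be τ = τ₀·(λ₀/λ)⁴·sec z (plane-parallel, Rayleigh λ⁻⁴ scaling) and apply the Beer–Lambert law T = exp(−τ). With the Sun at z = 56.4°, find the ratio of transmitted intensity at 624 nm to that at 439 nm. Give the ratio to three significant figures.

Airmass: sec 56.4° = 1.8070.
τ(624 nm) = 0.0928 × (560/624)⁴ × 1.8070 = 0.0928 × 0.6487 × 1.8070 = 0.1088.
τ(439 nm) = 0.0928 × (560/439)⁴ × 1.8070 = 0.0928 × 2.6479 × 1.8070 = 0.4440.
T(624)/T(439) = exp(τ_B − τ_A) = exp(0.3353) = 1.3983.

1.40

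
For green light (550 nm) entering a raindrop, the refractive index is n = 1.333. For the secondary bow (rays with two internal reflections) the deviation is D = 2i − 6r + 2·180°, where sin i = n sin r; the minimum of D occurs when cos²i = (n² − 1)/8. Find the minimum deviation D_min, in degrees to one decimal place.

230.9°

cos²i = (1.77689 − 1)/8 = 0.09711; i = arccos(0.31163) = 71.843°.
sin r = sin 71.843°/1.333 = 0.71283; r = 45.466°.
D_min = 2·71.843° − 6·45.466° + 360° = 230.891°.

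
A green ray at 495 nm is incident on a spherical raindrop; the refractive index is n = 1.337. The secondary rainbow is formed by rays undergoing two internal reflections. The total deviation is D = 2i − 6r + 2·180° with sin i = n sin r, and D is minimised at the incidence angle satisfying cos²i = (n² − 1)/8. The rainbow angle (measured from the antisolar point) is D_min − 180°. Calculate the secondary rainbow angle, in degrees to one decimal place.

51.9°

cos²i = (1.78757 − 1)/8 = 0.09845; i = arccos(0.31376) = 71.714°.
sin r = sin 71.714°/1.337 = 0.71017; r = 45.249°.
D_min = 2·71.714° − 6·45.249° + 360° = 231.934°.
Rainbow angle = D_min − 180° = 51.934°.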